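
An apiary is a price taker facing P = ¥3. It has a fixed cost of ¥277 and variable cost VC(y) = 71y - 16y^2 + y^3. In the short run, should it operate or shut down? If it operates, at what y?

Shut down

Strip out fixed cost: VC = 71y - 16y^2 + y^3. Then AVC = 71 - 16y + y^2 and MC = 71 - 32y + 3y^2.
AVC is minimized where dAVC/dy = -16 + 2y = 0, at y = 8; min AVC = 71 - 16·8 + 8^2 = ¥7.
With P < min AVC (¥3 < ¥7), every unit sold adds to the loss.
Shutting down limits the loss to fixed cost, ¥277.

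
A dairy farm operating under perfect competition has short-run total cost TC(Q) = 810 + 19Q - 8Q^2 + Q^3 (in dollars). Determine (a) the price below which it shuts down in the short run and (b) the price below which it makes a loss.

Shutdown price = $3; break-even price = $118

AVC = 19 - 8Q + Q^2; minimized at Q = 4, giving min AVC = $3. That is the shutdown price.
ATC = 810/Q + 19 - 8Q + Q^2. Setting dATC/dQ = −810/Q^2 − 8 + 2Q = 0 gives Q = 9 (since 2·9^3 − 8·9^2 = 810).
min ATC = 810/9 + 19 − 8·9 + 9^2 = $118. That is the break-even price.
Between these two prices the firm operates at a loss; above $118 it earns a profit.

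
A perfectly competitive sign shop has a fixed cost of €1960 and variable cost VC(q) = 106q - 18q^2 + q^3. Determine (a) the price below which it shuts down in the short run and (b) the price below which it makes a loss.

Shutdown price = min AVC. AVC = 106 - 18q + q^2, with vertex at q = 9 and minimum €25.
ATC = 1960/q + 106 - 18q + q^2. Setting dATC/dq = −1960/q^2 − 18 + 2q = 0 gives q = 14 (since 2·14^3 − 18·14^2 = 1960).
min ATC = 1960/14 + 106 − 18·14 + 14^2 = €190. That is the break-even price.
For €25 ≤ P < €190 the firm produces at a loss; below €25 it shuts down.

Shutdown price = €25; break-even price = €190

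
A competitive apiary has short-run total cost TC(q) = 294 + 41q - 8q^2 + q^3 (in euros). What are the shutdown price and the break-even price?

Shutdown price = min AVC. AVC = 41 - 8q + q^2, with vertex at q = 4 and minimum €25.
ATC = 294/q + 41 - 8q + q^2. Setting dATC/dq = −294/q^2 − 8 + 2q = 0 gives q = 7 (since 2·7^3 − 8·7^2 = 294).
min ATC = 294/7 + 41 − 8·7 + 7^2 = €76. That is the break-even price.
Between these two prices the firm operates at a loss; above €76 it earns a profit.

Shutdown price = €25; break-even price = €76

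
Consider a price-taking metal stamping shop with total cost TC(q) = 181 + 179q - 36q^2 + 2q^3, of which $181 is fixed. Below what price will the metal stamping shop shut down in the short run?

The shutdown price is the minimum of AVC. VC = 179q - 36q^2 + 2q^3, so AVC = 179 - 36q + 2q^2.
At the minimum of AVC, MC = AVC. MC = 179 - 72q + 6q^2; setting MC = AVC gives 4q^2 - 36q = 0, so q = 9. min AVC = 17.
The firm shuts down for any P below $17.

$17 per unit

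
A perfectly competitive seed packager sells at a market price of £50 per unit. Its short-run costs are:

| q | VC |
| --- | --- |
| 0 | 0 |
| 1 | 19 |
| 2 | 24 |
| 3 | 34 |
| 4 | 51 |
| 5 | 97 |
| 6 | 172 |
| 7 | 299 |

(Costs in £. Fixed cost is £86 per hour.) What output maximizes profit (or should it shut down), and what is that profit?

q = 5; profit = £67

Profit at each row (π = 50q − TC): q=0: -86; q=1: -55; q=2: -10; q=3: 30; q=4: 63; q=5: 67; q=6: 42; q=7: -35.
Profit is maximized at q = 5. AVC there is 97/5 = £19.40 ≤ P, so producing beats shutting down (which would give -£86).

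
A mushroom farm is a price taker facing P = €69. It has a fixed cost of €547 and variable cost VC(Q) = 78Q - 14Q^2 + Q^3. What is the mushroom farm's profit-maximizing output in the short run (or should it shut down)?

Produce at Q = 9

Variable cost is VC = 78Q - 14Q^2 + Q^3, so AVC = VC/Q = 78 - 14Q + Q^2 and MC = dTC/dQ = 78 - 28Q + 3Q^2.
The AVC parabola has its vertex at Q = 14/2 = 7, where AVC = 78 - 14·7 + 7^2 = €29.
Because €69 ≥ €29, revenue can cover variable cost; the firm operates.
Set P = MC: 69 = 78 - 28Q + 3Q^2 → 9 - 28Q + 3Q^2 = 0. The roots are Q = 1/3 and Q = 9; the profit-maximizing output is on the rising part of MC, so Q* = 9.
Check: AVC at Q = 9 is €33 ≤ P, so revenue covers variable cost.
Profit = P·Q − TC = 69·9 − 844 = -€223, a loss, but smaller than the €547 fixed cost the firm would lose by shutting down.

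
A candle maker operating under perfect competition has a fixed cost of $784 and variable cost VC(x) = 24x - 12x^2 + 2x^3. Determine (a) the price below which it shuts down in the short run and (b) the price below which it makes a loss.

Shutdown price = $6; break-even price = $150

Shutdown price = min AVC. AVC = 24 - 12x + 2x^2, with vertex at x = 3 and minimum $6.
ATC = 784/x + 24 - 12x + 2x^2. Setting dATC/dx = −784/x^2 − 12 + 4x = 0 gives x = 7 (since 4·7^3 − 12·7^2 = 784).
min ATC = 784/7 + 24 − 12·7 + 2·7^2 = $150. That is the break-even price.
Between these two prices the firm operates at a loss; above $150 it earns a profit.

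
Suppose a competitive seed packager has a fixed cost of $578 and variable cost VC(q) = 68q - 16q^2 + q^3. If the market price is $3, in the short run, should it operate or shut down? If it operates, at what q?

Shut down

Variable cost is VC = 68q - 16q^2 + q^3, so AVC = VC/q = 68 - 16q + q^2 and MC = dTC/dq = 68 - 32q + 3q^2.
AVC is minimized where dAVC/dq = -16 + 2q = 0, at q = 8; min AVC = 68 - 16·8 + 8^2 = $4.
With P < min AVC ($3 < $4), every unit sold adds to the loss.
Shutting down limits the loss to fixed cost, $578.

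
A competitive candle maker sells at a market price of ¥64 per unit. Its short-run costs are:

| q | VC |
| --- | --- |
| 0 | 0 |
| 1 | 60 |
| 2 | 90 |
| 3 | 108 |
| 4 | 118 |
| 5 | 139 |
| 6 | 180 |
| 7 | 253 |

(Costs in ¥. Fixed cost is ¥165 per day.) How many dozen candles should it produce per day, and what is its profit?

q = 6; profit = ¥39

Compute π = P·q − TC at each output: q=0: -165; q=1: -161; q=2: -127; q=3: -81; q=4: -27; q=5: 16; q=6: 39; q=7: 30.
Profit is maximized at q = 6. AVC there is 180/6 = ¥30 ≤ P, so producing beats shutting down (which would give -¥165).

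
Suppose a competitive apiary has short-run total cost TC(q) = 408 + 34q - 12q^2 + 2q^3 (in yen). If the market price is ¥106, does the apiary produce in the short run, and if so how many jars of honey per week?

Produce at q = 6

Variable cost is VC = 34q - 12q^2 + 2q^3, so AVC = VC/q = 34 - 12q + 2q^2 and MC = dTC/dq = 34 - 24q + 6q^2.
AVC is minimized where dAVC/dq = -12 + 4q = 0, at q = 3; min AVC = 34 - 12·3 + 2·3^2 = ¥16.
P = ¥106 exceeds min AVC = ¥16, so the firm stays open.
Solving P = MC: -72 - 24q + 6q^2 = 0 ⇒ q = -2 or 6. On the upward-sloping branch, q* = 6.
Check: AVC at q = 6 is ¥34 ≤ P, so revenue covers variable cost.
Profit = P·q − TC = 106·6 − 612 = ¥24.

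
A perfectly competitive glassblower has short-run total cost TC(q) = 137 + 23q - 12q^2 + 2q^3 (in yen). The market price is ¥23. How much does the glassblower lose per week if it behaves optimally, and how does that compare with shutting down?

AVC = 23 - 12q + 2q^2 has its minimum ¥5 at q = 3; price ¥23 clears that bar, so the firm operates.
With MC = 23 - 24q + 6q^2, P = MC on the upward-sloping part at q* = 4.
TR = 23·4 = 92. TC = 137 + 28 = 165. Profit = 92 − 165 = -¥73.
That loss of ¥73 beats the ¥137 the firm would lose by shutting down; producing recovers ¥64 of fixed cost.

Profit = -¥73 at q = 4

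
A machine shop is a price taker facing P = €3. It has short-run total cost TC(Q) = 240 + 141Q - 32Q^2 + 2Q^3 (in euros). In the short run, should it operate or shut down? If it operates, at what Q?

From TC, MC = TC'(Q) = 141 - 64Q + 6Q^2 and AVC = VC/Q = 141 - 32Q + 2Q^2.
AVC is minimized where dAVC/dQ = -32 + 4Q = 0, at Q = 8; min AVC = 141 - 32·8 + 2·8^2 = €13.
P = €3 lies below min AVC = €13; no output level covers variable cost.
Best response: produce nothing and absorb the €240 fixed cost.

Shut down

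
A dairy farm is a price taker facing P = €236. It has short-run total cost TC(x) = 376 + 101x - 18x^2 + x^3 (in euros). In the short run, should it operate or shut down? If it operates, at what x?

Produce at x = 15

Strip out fixed cost: VC = 101x - 18x^2 + x^3. Then AVC = 101 - 18x + x^2 and MC = 101 - 36x + 3x^2.
AVC is minimized where dAVC/dx = -18 + 2x = 0, at x = 9; min AVC = 101 - 18·9 + 9^2 = €20.
Because €236 ≥ €20, revenue can cover variable cost; the firm operates.
P = MC gives -135 - 36x + 3x^2 = 0, with roots -3 and 15. Take the larger (rising MC): x* = 15.
Check: AVC at x = 15 is €56 ≤ P, so revenue covers variable cost.
Profit = P·x − TC = 236·15 − 1216 = €2324.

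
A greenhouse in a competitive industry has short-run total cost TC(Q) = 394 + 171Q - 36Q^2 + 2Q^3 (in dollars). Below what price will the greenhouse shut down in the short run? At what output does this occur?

Short-run supply begins at min AVC. From VC = 171Q - 36Q^2 + 2Q^3, AVC = 171 - 36Q + 2Q^2.
dAVC/dQ = -36 + 4Q = 0 gives Q = 9. min AVC = 171 - 36·9 + 2·9^2 = 9.
The firm shuts down for any P below $9.

$9 per unit, at Q = 9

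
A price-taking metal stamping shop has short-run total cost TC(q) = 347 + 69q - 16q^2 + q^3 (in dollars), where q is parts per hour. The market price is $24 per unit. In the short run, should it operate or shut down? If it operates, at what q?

Variable cost is VC = 69q - 16q^2 + q^3, so AVC = VC/q = 69 - 16q + q^2 and MC = dTC/dq = 69 - 32q + 3q^2.
AVC is minimized where dAVC/dq = -16 + 2q = 0, at q = 8; min AVC = 69 - 16·8 + 8^2 = $5.
P = $24 exceeds min AVC = $5, so the firm stays open.
Set P = MC: 24 = 69 - 32q + 3q^2 → 45 - 32q + 3q^2 = 0. The roots are q = 5/3 and q = 9; the profit-maximizing output is on the rising part of MC, so q* = 9.
Check: AVC at q = 9 is $6 ≤ P, so revenue covers variable cost.
Profit = P·q − TC = 24·9 − 401 = -$185, a loss, but smaller than the $347 fixed cost the firm would lose by shutting down.

Produce at q = 9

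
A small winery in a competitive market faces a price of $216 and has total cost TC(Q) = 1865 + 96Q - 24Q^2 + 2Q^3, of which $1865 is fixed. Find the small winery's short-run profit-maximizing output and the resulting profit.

AVC = 96 - 24Q + 2Q^2; min AVC = $24 at Q = 6. Since P = $216 ≥ min AVC, the firm produces.
With MC = 96 - 48Q + 6Q^2, P = MC on the upward-sloping part at Q* = 10.
TR = 216·10 = 2160. TC = 1865 + 560 = 2425. Profit = 2160 − 2425 = -$265.
Shutting down would mean losing the fixed cost of $1865, so operating at a loss of $265 is better by $1600.

Profit = -$265 at Q = 10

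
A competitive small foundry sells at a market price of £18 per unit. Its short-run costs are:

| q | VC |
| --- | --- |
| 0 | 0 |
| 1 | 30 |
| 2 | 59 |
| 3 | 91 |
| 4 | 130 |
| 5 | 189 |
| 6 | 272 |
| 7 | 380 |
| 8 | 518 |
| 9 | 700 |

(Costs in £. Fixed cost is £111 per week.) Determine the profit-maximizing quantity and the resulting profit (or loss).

Profit at each row (π = 18q − TC): q=0: -111; q=1: -123; q=2: -134; q=3: -148; q=4: -169; q=5: -210; q=6: -275; q=7: -365; q=8: -485; q=9: -649.
Profit is highest at q = 0. Equivalently, the lowest AVC in the table is 59/2 ≈ £29.50 at q = 2, and P = £18 falls below it — price never covers variable cost, so the firm shuts down and loses only its fixed cost.

q = 0 (shut down); profit = -£111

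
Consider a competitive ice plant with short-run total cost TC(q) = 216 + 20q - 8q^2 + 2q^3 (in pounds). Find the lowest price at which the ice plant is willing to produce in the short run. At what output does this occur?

The shutdown price is the minimum of AVC. VC = 20q - 8q^2 + 2q^3, so AVC = 20 - 8q + 2q^2.
At the minimum of AVC, MC = AVC. MC = 20 - 16q + 6q^2; setting MC = AVC gives 4q^2 - 8q = 0, so q = 2. min AVC = 12.
So the shutdown price is £12.

£12 per unit, at q = 2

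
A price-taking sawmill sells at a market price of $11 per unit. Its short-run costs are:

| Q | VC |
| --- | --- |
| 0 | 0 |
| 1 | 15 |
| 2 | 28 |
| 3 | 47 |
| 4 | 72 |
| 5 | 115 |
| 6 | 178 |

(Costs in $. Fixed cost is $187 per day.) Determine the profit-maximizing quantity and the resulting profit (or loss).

Q = 0 (shut down); profit = -$187

Tabulate TR − TC: Q=0: -187; Q=1: -191; Q=2: -193; Q=3: -201; Q=4: -215; Q=5: -247; Q=6: -299.
Profit is highest at Q = 0. Equivalently, the lowest AVC in the table is 28/2 ≈ $14 at Q = 2, and P = $11 falls below it — price never covers variable cost, so the firm shuts down and loses only its fixed cost.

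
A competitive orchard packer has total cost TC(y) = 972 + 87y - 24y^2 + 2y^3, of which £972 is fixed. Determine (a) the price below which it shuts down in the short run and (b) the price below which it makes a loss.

Shutdown price = min AVC. AVC = 87 - 24y + 2y^2, with vertex at y = 6 and minimum £15.
ATC = 972/y + 87 - 24y + 2y^2. Setting dATC/dy = −972/y^2 − 24 + 4y = 0 gives y = 9 (since 4·9^3 − 24·9^2 = 972).
min ATC = 972/9 + 87 − 24·9 + 2·9^2 = £141. That is the break-even price.
For £15 ≤ P < £141 the firm produces at a loss; below £15 it shuts down.

Shutdown price = £15; break-even price = £141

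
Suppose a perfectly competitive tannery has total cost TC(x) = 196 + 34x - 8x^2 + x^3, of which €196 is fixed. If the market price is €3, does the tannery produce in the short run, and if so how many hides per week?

Shut down

From TC, MC = TC'(x) = 34 - 16x + 3x^2 and AVC = VC/x = 34 - 8x + x^2.
AVC is minimized where dAVC/dx = -8 + 2x = 0, at x = 4; min AVC = 34 - 8·4 + 4^2 = €18.
Since P = €3 < min AVC = €18, price fails to cover variable cost at any output.
The firm minimizes its loss by shutting down and losing only its fixed cost of €196.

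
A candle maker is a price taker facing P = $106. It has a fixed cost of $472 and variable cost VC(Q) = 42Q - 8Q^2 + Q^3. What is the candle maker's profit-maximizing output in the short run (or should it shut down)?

From TC, MC = TC'(Q) = 42 - 16Q + 3Q^2 and AVC = VC/Q = 42 - 8Q + Q^2.
AVC hits its minimum where MC = AVC, at Q = 4, giving min AVC = 42 - 8·4 + 4^2 = $26.
Since P = $106 ≥ min AVC = $26, price covers variable cost and the firm should produce.
Set P = MC: 106 = 42 - 16Q + 3Q^2 → -64 - 16Q + 3Q^2 = 0. The roots are Q = -8/3 and Q = 8; the profit-maximizing output is on the rising part of MC, so Q* = 8.
Check: AVC at Q = 8 is $42 ≤ P, so revenue covers variable cost.
Profit = P·Q − TC = 106·8 − 808 = $40.

Produce at Q = 8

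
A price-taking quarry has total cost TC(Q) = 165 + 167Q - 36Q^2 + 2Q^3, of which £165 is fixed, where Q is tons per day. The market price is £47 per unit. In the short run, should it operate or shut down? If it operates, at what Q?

From TC, MC = TC'(Q) = 167 - 72Q + 6Q^2 and AVC = VC/Q = 167 - 36Q + 2Q^2.
AVC hits its minimum where MC = AVC, at Q = 9, giving min AVC = 167 - 36·9 + 2·9^2 = £5.
Because £47 ≥ £5, revenue can cover variable cost; the firm operates.
Solving P = MC: 120 - 72Q + 6Q^2 = 0 ⇒ Q = 2 or 10. On the upward-sloping branch, Q* = 10.
Check: AVC at Q = 10 is £7 ≤ P, so revenue covers variable cost.
Profit = P·Q − TC = 47·10 − 235 = £235.

Produce at Q = 10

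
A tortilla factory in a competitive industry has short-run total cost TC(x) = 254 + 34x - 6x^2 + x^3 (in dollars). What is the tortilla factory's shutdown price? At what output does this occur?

$25 per unit, at x = 3

The firm shuts down when price falls below the minimum of average variable cost. AVC = VC/x = 34 - 6x + x^2.
At the minimum of AVC, MC = AVC. MC = 34 - 12x + 3x^2; setting MC = AVC gives 2x^2 - 6x = 0, so x = 3. min AVC = 25.
For P < $25 the firm produces nothing.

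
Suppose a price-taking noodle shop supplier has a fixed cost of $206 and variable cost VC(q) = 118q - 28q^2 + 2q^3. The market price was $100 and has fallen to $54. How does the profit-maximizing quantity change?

AVC = 118 - 28q + 2q^2, minimized at q = 7 where min AVC = $20. MC = 118 - 56q + 6q^2.
At P = $100 ≥ min AVC, set P = MC on the rising branch: q = 9.
At P = $54 ≥ min AVC, set P = MC: q = 8. The firm stays open but cuts output.

Output falls from 9 to 8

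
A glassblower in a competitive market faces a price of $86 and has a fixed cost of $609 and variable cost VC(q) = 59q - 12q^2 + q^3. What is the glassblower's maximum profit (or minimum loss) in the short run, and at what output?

AVC = 59 - 12q + q^2; min AVC = $23 at q = 6. Since P = $86 ≥ min AVC, the firm produces.
With MC = 59 - 24q + 3q^2, P = MC on the upward-sloping part at q* = 9.
TR = 86·9 = 774. TC = 609 + 288 = 897. Profit = 774 − 897 = -$123.
By producing, the firm covers all variable cost plus $486 of fixed cost; shutting down would lose the full $609.

Profit = -$123 at q = 9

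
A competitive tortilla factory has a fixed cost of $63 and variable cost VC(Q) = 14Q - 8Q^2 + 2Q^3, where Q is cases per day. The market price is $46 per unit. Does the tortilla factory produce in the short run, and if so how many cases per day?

Strip out fixed cost: VC = 14Q - 8Q^2 + 2Q^3. Then AVC = 14 - 8Q + 2Q^2 and MC = 14 - 16Q + 6Q^2.
AVC hits its minimum where MC = AVC, at Q = 2, giving min AVC = 14 - 8·2 + 2·2^2 = $6.
Because $46 ≥ $6, revenue can cover variable cost; the firm operates.
P = MC gives -32 - 16Q + 6Q^2 = 0, with roots -4/3 and 4. Take the larger (rising MC): Q* = 4.
Check: AVC at Q = 4 is $14 ≤ P, so revenue covers variable cost.
Profit = P·Q − TC = 46·4 − 119 = $65.

Produce at Q = 4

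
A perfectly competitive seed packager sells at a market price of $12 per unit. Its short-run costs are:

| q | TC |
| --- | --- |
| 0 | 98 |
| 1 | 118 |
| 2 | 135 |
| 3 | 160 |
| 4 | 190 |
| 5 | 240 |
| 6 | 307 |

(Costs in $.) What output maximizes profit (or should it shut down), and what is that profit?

Compute π = P·q − TC at each output: q=0: -98; q=1: -106; q=2: -111; q=3: -124; q=4: -142; q=5: -180; q=6: -235.
Profit is highest at q = 0. Equivalently, the lowest AVC in the table is 37/2 ≈ $18.50 at q = 2, and P = $12 falls below it — price never covers variable cost, so the firm shuts down and loses only its fixed cost.

q = 0 (shut down); profit = -$98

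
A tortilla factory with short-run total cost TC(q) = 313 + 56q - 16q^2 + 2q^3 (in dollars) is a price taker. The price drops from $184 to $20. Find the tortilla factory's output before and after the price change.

Output falls from 8 to 0 (the firm shuts down)

AVC = 56 - 16q + 2q^2, minimized at q = 4 where min AVC = $24. MC = 56 - 32q + 6q^2.
At P = $184 ≥ min AVC, set P = MC on the rising branch: q = 8.
At P = $20 < min AVC = $24, price no longer covers variable cost at any output, so the firm shuts down: q = 0.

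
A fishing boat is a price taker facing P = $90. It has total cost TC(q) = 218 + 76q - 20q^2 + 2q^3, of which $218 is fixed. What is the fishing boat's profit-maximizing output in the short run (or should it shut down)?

Variable cost is VC = 76q - 20q^2 + 2q^3, so AVC = VC/q = 76 - 20q + 2q^2 and MC = dTC/dq = 76 - 40q + 6q^2.
AVC hits its minimum where MC = AVC, at q = 5, giving min AVC = 76 - 20·5 + 2·5^2 = $26.
Since P = $90 ≥ min AVC = $26, price covers variable cost and the firm should produce.
Set P = MC: 90 = 76 - 40q + 6q^2 → -14 - 40q + 6q^2 = 0. The roots are q = -1/3 and q = 7; the profit-maximizing output is on the rising part of MC, so q* = 7.
Check: AVC at q = 7 is $34 ≤ P, so revenue covers variable cost.
Profit = P·q − TC = 90·7 − 456 = $174.

Produce at q = 7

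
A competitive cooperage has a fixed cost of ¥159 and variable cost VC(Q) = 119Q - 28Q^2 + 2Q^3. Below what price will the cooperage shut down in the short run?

Short-run supply begins at min AVC. From VC = 119Q - 28Q^2 + 2Q^3, AVC = 119 - 28Q + 2Q^2.
dAVC/dQ = -28 + 4Q = 0 gives Q = 7. min AVC = 119 - 28·7 + 2·7^2 = 21.
So the shutdown price is ¥21.

¥21 per unit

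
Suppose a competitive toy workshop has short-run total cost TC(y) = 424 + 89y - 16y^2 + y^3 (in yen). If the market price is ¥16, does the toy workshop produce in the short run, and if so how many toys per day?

From TC, MC = TC'(y) = 89 - 32y + 3y^2 and AVC = VC/y = 89 - 16y + y^2.
AVC is minimized where dAVC/dy = -16 + 2y = 0, at y = 8; min AVC = 89 - 16·8 + 8^2 = ¥25.
Since P = ¥16 < min AVC = ¥25, price fails to cover variable cost at any output.
Shutting down limits the loss to fixed cost, ¥424.

Shut down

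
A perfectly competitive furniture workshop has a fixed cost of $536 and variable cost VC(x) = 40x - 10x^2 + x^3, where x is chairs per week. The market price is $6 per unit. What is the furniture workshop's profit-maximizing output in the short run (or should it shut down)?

Variable cost is VC = 40x - 10x^2 + x^3, so AVC = VC/x = 40 - 10x + x^2 and MC = dTC/dx = 40 - 20x + 3x^2.
AVC is minimized where dAVC/dx = -10 + 2x = 0, at x = 5; min AVC = 40 - 10·5 + 5^2 = $15.
With P < min AVC ($6 < $15), every unit sold adds to the loss.
The firm minimizes its loss by shutting down and losing only its fixed cost of $536.

Shut down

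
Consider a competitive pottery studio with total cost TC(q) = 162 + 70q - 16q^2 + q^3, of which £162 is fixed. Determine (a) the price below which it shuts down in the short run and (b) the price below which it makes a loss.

Shutdown price = £6; break-even price = £25

Shutdown price = min AVC. AVC = 70 - 16q + q^2, with vertex at q = 8 and minimum £6.
ATC = 162/q + 70 - 16q + q^2. Setting dATC/dq = −162/q^2 − 16 + 2q = 0 gives q = 9 (since 2·9^3 − 16·9^2 = 162).
min ATC = 162/9 + 70 − 16·9 + 9^2 = £25. That is the break-even price.
Between these two prices the firm operates at a loss; above £25 it earns a profit.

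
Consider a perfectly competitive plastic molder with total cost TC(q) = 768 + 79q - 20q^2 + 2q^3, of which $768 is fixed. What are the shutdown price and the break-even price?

Shutdown price = $29; break-even price = $143

AVC = 79 - 20q + 2q^2; minimized at q = 5, giving min AVC = $29. That is the shutdown price.
ATC = 768/q + 79 - 20q + 2q^2. Setting dATC/dq = −768/q^2 − 20 + 4q = 0 gives q = 8 (since 4·8^3 − 20·8^2 = 768).
min ATC = 768/8 + 79 − 20·8 + 2·8^2 = $143. That is the break-even price.
Between these two prices the firm operates at a loss; above $143 it earns a profit.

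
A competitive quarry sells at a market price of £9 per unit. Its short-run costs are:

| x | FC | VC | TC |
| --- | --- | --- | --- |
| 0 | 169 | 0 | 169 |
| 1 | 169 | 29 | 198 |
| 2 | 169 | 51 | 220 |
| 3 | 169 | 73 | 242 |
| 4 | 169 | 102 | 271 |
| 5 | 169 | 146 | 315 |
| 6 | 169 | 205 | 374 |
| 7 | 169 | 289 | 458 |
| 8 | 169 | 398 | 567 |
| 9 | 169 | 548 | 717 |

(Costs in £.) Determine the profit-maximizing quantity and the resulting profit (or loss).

Profit at each row (π = 9x − TC): x=0: -169; x=1: -189; x=2: -202; x=3: -215; x=4: -235; x=5: -270; x=6: -320; x=7: -395; x=8: -495; x=9: -636.
Profit is highest at x = 0. Equivalently, the lowest AVC in the table is 73/3 ≈ £24.33 at x = 3, and P = £9 falls below it — price never covers variable cost, so the firm shuts down and loses only its fixed cost.

x = 0 (shut down); profit = -£169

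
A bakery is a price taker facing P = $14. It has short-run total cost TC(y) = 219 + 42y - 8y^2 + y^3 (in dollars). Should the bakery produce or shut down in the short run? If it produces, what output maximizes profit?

Shut down

Variable cost is VC = 42y - 8y^2 + y^3, so AVC = VC/y = 42 - 8y + y^2 and MC = dTC/dy = 42 - 16y + 3y^2.
AVC is minimized where dAVC/dy = -8 + 2y = 0, at y = 4; min AVC = 42 - 8·4 + 4^2 = $26.
With P < min AVC ($14 < $26), every unit sold adds to the loss.
The firm minimizes its loss by shutting down and losing only its fixed cost of $219.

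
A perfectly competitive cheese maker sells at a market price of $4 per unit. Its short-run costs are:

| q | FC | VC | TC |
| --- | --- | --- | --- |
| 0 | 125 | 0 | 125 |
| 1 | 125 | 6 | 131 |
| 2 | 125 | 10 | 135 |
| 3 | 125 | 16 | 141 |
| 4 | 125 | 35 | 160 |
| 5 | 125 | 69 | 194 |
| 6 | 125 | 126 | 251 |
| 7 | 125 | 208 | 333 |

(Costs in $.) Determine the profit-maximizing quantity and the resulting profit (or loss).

q = 0 (shut down); profit = -$125

Profit at each row (π = 4q − TC): q=0: -125; q=1: -127; q=2: -127; q=3: -129; q=4: -144; q=5: -174; q=6: -227; q=7: -305.
Profit is highest at q = 0. Equivalently, the lowest AVC in the table is 10/2 ≈ $5 at q = 2, and P = $4 falls below it — price never covers variable cost, so the firm shuts down and loses only its fixed cost.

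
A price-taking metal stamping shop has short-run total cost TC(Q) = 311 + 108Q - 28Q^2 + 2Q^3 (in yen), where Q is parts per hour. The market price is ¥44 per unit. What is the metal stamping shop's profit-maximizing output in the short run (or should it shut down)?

Produce at Q = 8

Variable cost is VC = 108Q - 28Q^2 + 2Q^3, so AVC = VC/Q = 108 - 28Q + 2Q^2 and MC = dTC/dQ = 108 - 56Q + 6Q^2.
AVC hits its minimum where MC = AVC, at Q = 7, giving min AVC = 108 - 28·7 + 2·7^2 = ¥10.
P = ¥44 exceeds min AVC = ¥10, so the firm stays open.
P = MC gives 64 - 56Q + 6Q^2 = 0, with roots 4/3 and 8. Take the larger (rising MC): Q* = 8.
Check: AVC at Q = 8 is ¥12 ≤ P, so revenue covers variable cost.
Profit = P·Q − TC = 44·8 − 407 = -¥55, a loss, but smaller than the ¥311 fixed cost the firm would lose by shutting down.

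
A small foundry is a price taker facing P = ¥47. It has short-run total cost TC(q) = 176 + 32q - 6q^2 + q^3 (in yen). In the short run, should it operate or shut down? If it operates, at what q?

Produce at q = 5

Strip out fixed cost: VC = 32q - 6q^2 + q^3. Then AVC = 32 - 6q + q^2 and MC = 32 - 12q + 3q^2.
AVC hits its minimum where MC = AVC, at q = 3, giving min AVC = 32 - 6·3 + 3^2 = ¥23.
Since P = ¥47 ≥ min AVC = ¥23, price covers variable cost and the firm should produce.
Solving P = MC: -15 - 12q + 3q^2 = 0 ⇒ q = -1 or 5. On the upward-sloping branch, q* = 5.
Check: AVC at q = 5 is ¥27 ≤ P, so revenue covers variable cost.
Profit = P·q − TC = 47·5 − 311 = -¥76, a loss, but smaller than the ¥176 fixed cost the firm would lose by shutting down.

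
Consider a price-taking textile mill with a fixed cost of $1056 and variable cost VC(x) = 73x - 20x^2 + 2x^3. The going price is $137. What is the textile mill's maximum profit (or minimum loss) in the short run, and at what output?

AVC = 73 - 20x + 2x^2 has its minimum $23 at x = 5; price $137 clears that bar, so the firm operates.
With MC = 73 - 40x + 6x^2, P = MC on the upward-sloping part at x* = 8.
TR = 137·8 = 1096. TC = 1056 + 328 = 1384. Profit = 1096 − 1384 = -$288.
Shutting down would mean losing the fixed cost of $1056, so operating at a loss of $288 is better by $768.

Profit = -$288 at x = 8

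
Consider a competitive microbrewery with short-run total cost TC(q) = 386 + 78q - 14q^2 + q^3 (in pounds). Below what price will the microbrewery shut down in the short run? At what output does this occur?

£29 per unit, at q = 7

The firm shuts down when price falls below the minimum of average variable cost. AVC = VC/q = 78 - 14q + q^2.
dAVC/dq = -14 + 2q = 0 gives q = 7. min AVC = 78 - 14·7 + 7^2 = 29.
For P < £29 the firm produces nothing.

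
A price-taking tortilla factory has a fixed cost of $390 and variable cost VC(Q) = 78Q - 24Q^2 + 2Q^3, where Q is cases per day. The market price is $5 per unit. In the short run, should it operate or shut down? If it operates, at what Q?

Shut down

From TC, MC = TC'(Q) = 78 - 48Q + 6Q^2 and AVC = VC/Q = 78 - 24Q + 2Q^2.
AVC is minimized where dAVC/dQ = -24 + 4Q = 0, at Q = 6; min AVC = 78 - 24·6 + 2·6^2 = $6.
P = $5 lies below min AVC = $6; no output level covers variable cost.
Best response: produce nothing and absorb the $390 fixed cost.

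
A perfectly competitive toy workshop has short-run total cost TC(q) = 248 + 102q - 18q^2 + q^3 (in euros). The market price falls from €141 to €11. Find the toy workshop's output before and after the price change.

Output falls from 13 to 0 (the firm shuts down)

AVC = 102 - 18q + q^2, minimized at q = 9 where min AVC = €21. MC = 102 - 36q + 3q^2.
At P = €141 ≥ min AVC, set P = MC on the rising branch: q = 13.
At P = €11 < min AVC = €21, price no longer covers variable cost at any output, so the firm shuts down: q = 0.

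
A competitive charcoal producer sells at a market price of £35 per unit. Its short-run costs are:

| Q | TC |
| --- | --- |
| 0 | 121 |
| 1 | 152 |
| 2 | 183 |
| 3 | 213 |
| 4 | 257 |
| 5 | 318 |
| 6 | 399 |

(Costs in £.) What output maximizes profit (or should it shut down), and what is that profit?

Compute π = P·Q − TC at each output: Q=0: -121; Q=1: -117; Q=2: -113; Q=3: -108; Q=4: -117; Q=5: -143; Q=6: -189.
Profit is maximized at Q = 3. AVC there is 92/3 = £30.67 ≤ P, so producing beats shutting down (which would give -£121).

Q = 3; profit = -£108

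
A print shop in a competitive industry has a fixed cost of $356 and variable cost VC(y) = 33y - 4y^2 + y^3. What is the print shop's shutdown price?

The firm shuts down when price falls below the minimum of average variable cost. AVC = VC/y = 33 - 4y + y^2.
dAVC/dy = -4 + 2y = 0 gives y = 2. min AVC = 33 - 4·2 + 2^2 = 29.
So the shutdown price is $29.

$29 per unit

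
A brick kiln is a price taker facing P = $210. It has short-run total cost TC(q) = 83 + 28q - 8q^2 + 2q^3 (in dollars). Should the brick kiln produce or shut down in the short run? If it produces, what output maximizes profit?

Produce at q = 7

From TC, MC = TC'(q) = 28 - 16q + 6q^2 and AVC = VC/q = 28 - 8q + 2q^2.
AVC hits its minimum where MC = AVC, at q = 2, giving min AVC = 28 - 8·2 + 2·2^2 = $20.
Since P = $210 ≥ min AVC = $20, price covers variable cost and the firm should produce.
Solving P = MC: -182 - 16q + 6q^2 = 0 ⇒ q = -13/3 or 7. On the upward-sloping branch, q* = 7.
Check: AVC at q = 7 is $70 ≤ P, so revenue covers variable cost.
Profit = P·q − TC = 210·7 − 573 = $897.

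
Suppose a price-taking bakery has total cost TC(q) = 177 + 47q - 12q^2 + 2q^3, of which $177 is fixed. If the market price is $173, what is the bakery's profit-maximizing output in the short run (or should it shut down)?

Variable cost is VC = 47q - 12q^2 + 2q^3, so AVC = VC/q = 47 - 12q + 2q^2 and MC = dTC/dq = 47 - 24q + 6q^2.
AVC is minimized where dAVC/dq = -12 + 4q = 0, at q = 3; min AVC = 47 - 12·3 + 2·3^2 = $29.
Since P = $173 ≥ min AVC = $29, price covers variable cost and the firm should produce.
P = MC gives -126 - 24q + 6q^2 = 0, with roots -3 and 7. Take the larger (rising MC): q* = 7.
Check: AVC at q = 7 is $61 ≤ P, so revenue covers variable cost.
Profit = P·q − TC = 173·7 − 604 = $607.

Produce at q = 7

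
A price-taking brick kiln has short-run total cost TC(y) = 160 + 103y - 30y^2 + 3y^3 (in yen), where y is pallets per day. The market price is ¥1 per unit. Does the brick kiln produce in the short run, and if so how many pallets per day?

From TC, MC = TC'(y) = 103 - 60y + 9y^2 and AVC = VC/y = 103 - 30y + 3y^2.
AVC is minimized where dAVC/dy = -30 + 6y = 0, at y = 5; min AVC = 103 - 30·5 + 3·5^2 = ¥28.
Since P = ¥1 < min AVC = ¥28, price fails to cover variable cost at any output.
The firm minimizes its loss by shutting down and losing only its fixed cost of ¥160.

Shut down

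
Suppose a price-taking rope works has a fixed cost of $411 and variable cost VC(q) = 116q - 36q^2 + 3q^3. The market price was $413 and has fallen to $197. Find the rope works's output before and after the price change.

Output falls from 11 to 9

AVC = 116 - 36q + 3q^2, minimized at q = 6 where min AVC = $8. MC = 116 - 72q + 9q^2.
With P = $413 above the shutdown price, P = MC gives q = 11.
At P = $197 ≥ min AVC, set P = MC: q = 9. The firm stays open but cuts output.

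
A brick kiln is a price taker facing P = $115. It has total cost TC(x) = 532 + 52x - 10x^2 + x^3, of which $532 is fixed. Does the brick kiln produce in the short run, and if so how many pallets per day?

Variable cost is VC = 52x - 10x^2 + x^3, so AVC = VC/x = 52 - 10x + x^2 and MC = dTC/dx = 52 - 20x + 3x^2.
The AVC parabola has its vertex at x = 10/2 = 5, where AVC = 52 - 10·5 + 5^2 = $27.
Since P = $115 ≥ min AVC = $27, price covers variable cost and the firm should produce.
Set P = MC: 115 = 52 - 20x + 3x^2 → -63 - 20x + 3x^2 = 0. The roots are x = -7/3 and x = 9; the profit-maximizing output is on the rising part of MC, so x* = 9.
Check: AVC at x = 9 is $43 ≤ P, so revenue covers variable cost.
Profit = P·x − TC = 115·9 − 919 = $116.

Produce at x = 9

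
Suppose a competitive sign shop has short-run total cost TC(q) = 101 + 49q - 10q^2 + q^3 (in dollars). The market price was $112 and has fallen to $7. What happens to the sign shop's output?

Output falls from 9 to 0 (the firm shuts down)

AVC = 49 - 10q + q^2, minimized at q = 5 where min AVC = $24. MC = 49 - 20q + 3q^2.
With P = $112 above the shutdown price, P = MC gives q = 9.
At P = $7 < min AVC = $24, price no longer covers variable cost at any output, so the firm shuts down: q = 0.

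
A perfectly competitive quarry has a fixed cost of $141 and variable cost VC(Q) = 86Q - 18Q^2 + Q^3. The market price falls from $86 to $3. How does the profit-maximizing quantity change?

MC = 86 - 36Q + 3Q^2; the shutdown threshold is min AVC = $5 (at Q = 9).
At P = $86 ≥ min AVC, set P = MC on the rising branch: Q = 12.
At P = $3 < min AVC = $5, price no longer covers variable cost at any output, so the firm shuts down: Q = 0.

Output falls from 12 to 0 (the firm shuts down)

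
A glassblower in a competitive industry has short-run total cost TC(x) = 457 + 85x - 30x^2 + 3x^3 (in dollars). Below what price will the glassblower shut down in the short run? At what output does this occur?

The firm shuts down when price falls below the minimum of average variable cost. AVC = VC/x = 85 - 30x + 3x^2.
dAVC/dx = -30 + 6x = 0 gives x = 5. min AVC = 85 - 30·5 + 3·5^2 = 10.
For P < $10 the firm produces nothing.

$10 per unit, at x = 5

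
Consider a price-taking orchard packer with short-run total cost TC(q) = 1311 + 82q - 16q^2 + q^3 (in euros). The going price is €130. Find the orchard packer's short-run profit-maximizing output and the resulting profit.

Profit = -€159 at q = 12

AVC = 82 - 16q + q^2 has its minimum €18 at q = 8; price €130 clears that bar, so the firm operates.
MC = 82 - 32q + 3q^2. Setting P = MC and taking the root on the rising branch gives q* = 12.
TR = 130·12 = 1560. TC = 1311 + 408 = 1719. Profit = 1560 − 1719 = -€159.
By producing, the firm covers all variable cost plus €1152 of fixed cost; shutting down would lose the full €1311.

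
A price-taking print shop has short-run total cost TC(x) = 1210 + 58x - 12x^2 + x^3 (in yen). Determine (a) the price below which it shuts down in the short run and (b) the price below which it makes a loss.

Shutdown price = min AVC. AVC = 58 - 12x + x^2, with vertex at x = 6 and minimum ¥22.
ATC = 1210/x + 58 - 12x + x^2. Setting dATC/dx = −1210/x^2 − 12 + 2x = 0 gives x = 11 (since 2·11^3 − 12·11^2 = 1210).
min ATC = 1210/11 + 58 − 12·11 + 11^2 = ¥157. That is the break-even price.
For ¥22 ≤ P < ¥157 the firm produces at a loss; below ¥22 it shuts down.

Shutdown price = ¥22; break-even price = ¥157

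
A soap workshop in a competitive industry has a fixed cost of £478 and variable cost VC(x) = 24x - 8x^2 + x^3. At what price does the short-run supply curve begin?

The firm shuts down when price falls below the minimum of average variable cost. AVC = VC/x = 24 - 8x + x^2.
dAVC/dx = -8 + 2x = 0 gives x = 4. min AVC = 24 - 8·4 + 4^2 = 8.
The firm shuts down for any P below £8.

£8 per unit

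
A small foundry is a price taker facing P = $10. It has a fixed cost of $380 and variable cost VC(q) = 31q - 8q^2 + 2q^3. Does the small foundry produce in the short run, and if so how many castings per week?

From TC, MC = TC'(q) = 31 - 16q + 6q^2 and AVC = VC/q = 31 - 8q + 2q^2.
AVC is minimized where dAVC/dq = -8 + 4q = 0, at q = 2; min AVC = 31 - 8·2 + 2·2^2 = $23.
With P < min AVC ($10 < $23), every unit sold adds to the loss.
Shutting down limits the loss to fixed cost, $380.

Shut down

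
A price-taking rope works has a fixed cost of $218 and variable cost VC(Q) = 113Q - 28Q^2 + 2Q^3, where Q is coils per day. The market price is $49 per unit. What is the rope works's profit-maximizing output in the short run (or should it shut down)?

Produce at Q = 8

Variable cost is VC = 113Q - 28Q^2 + 2Q^3, so AVC = VC/Q = 113 - 28Q + 2Q^2 and MC = dTC/dQ = 113 - 56Q + 6Q^2.
AVC hits its minimum where MC = AVC, at Q = 7, giving min AVC = 113 - 28·7 + 2·7^2 = $15.
P = $49 exceeds min AVC = $15, so the firm stays open.
Set P = MC: 49 = 113 - 56Q + 6Q^2 → 64 - 56Q + 6Q^2 = 0. The roots are Q = 4/3 and Q = 8; the profit-maximizing output is on the rising part of MC, so Q* = 8.
Check: AVC at Q = 8 is $17 ≤ P, so revenue covers variable cost.
Profit = P·Q − TC = 49·8 − 354 = $38.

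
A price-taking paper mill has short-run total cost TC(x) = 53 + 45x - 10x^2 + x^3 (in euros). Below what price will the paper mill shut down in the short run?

The shutdown price is the minimum of AVC. VC = 45x - 10x^2 + x^3, so AVC = 45 - 10x + x^2.
dAVC/dx = -10 + 2x = 0 gives x = 5. min AVC = 45 - 10·5 + 5^2 = 20.
For P < €20 the firm produces nothing.

€20 per unit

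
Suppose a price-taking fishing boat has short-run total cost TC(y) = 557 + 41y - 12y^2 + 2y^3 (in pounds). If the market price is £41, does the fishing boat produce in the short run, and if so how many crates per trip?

Strip out fixed cost: VC = 41y - 12y^2 + 2y^3. Then AVC = 41 - 12y + 2y^2 and MC = 41 - 24y + 6y^2.
The AVC parabola has its vertex at y = 12/4 = 3, where AVC = 41 - 12·3 + 2·3^2 = £23.
Since P = £41 ≥ min AVC = £23, price covers variable cost and the firm should produce.
P = MC gives -24y + 6y^2 = 0, with roots 0 and 4. Take the larger (rising MC): y* = 4.
Check: AVC at y = 4 is £25 ≤ P, so revenue covers variable cost.
Profit = P·y − TC = 41·4 − 657 = -£493, a loss, but smaller than the £557 fixed cost the firm would lose by shutting down.

Produce at y = 4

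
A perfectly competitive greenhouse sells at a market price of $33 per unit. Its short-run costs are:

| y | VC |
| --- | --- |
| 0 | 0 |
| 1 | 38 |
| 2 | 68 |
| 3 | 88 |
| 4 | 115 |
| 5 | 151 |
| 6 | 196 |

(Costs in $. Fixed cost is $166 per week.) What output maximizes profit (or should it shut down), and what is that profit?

y = 4; profit = -$149

Profit at each row (π = 33y − TC): y=0: -166; y=1: -171; y=2: -168; y=3: -155; y=4: -149; y=5: -152; y=6: -164.
Profit is maximized at y = 4. AVC there is 115/4 = $28.75 ≤ P, so producing beats shutting down (which would give -$166).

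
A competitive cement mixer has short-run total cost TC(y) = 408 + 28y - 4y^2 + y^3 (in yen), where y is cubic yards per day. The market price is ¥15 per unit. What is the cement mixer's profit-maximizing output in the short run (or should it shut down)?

Shut down

From TC, MC = TC'(y) = 28 - 8y + 3y^2 and AVC = VC/y = 28 - 4y + y^2.
The AVC parabola has its vertex at y = 4/2 = 2, where AVC = 28 - 4·2 + 2^2 = ¥24.
With P < min AVC (¥15 < ¥24), every unit sold adds to the loss.
Shutting down limits the loss to fixed cost, ¥408.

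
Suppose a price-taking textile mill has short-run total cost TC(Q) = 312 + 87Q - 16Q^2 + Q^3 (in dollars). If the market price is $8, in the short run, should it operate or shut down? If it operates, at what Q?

Variable cost is VC = 87Q - 16Q^2 + Q^3, so AVC = VC/Q = 87 - 16Q + Q^2 and MC = dTC/dQ = 87 - 32Q + 3Q^2.
AVC is minimized where dAVC/dQ = -16 + 2Q = 0, at Q = 8; min AVC = 87 - 16·8 + 8^2 = $23.
P = $8 lies below min AVC = $23; no output level covers variable cost.
The firm minimizes its loss by shutting down and losing only its fixed cost of $312.

Shut down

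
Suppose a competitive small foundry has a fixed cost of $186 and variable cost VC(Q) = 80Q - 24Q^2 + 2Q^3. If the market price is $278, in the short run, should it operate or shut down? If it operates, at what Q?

Produce at Q = 11

From TC, MC = TC'(Q) = 80 - 48Q + 6Q^2 and AVC = VC/Q = 80 - 24Q + 2Q^2.
The AVC parabola has its vertex at Q = 24/4 = 6, where AVC = 80 - 24·6 + 2·6^2 = $8.
P = $278 exceeds min AVC = $8, so the firm stays open.
Set P = MC: 278 = 80 - 48Q + 6Q^2 → -198 - 48Q + 6Q^2 = 0. The roots are Q = -3 and Q = 11; the profit-maximizing output is on the rising part of MC, so Q* = 11.
Check: AVC at Q = 11 is $58 ≤ P, so revenue covers variable cost.
Profit = P·Q − TC = 278·11 − 824 = $2234.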